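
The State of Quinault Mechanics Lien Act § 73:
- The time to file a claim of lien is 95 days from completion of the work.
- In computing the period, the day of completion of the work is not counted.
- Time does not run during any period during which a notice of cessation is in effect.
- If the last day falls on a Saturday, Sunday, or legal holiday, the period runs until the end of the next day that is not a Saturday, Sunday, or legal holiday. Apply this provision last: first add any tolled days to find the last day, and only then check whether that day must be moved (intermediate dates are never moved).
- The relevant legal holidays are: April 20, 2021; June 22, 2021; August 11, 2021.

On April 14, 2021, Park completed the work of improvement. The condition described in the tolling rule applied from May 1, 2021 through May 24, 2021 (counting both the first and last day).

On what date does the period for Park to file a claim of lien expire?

95 days after April 14, 2021 is July 18, 2021.
From May 1, 2021 through May 24, 2021 inclusive is 24 days; tolling adds 24 days: July 18, 2021 + 24 days = August 11, 2021.
August 11, 2021 is a listed holiday. The next qualifying day is August 12, 2021.

August 12, 2021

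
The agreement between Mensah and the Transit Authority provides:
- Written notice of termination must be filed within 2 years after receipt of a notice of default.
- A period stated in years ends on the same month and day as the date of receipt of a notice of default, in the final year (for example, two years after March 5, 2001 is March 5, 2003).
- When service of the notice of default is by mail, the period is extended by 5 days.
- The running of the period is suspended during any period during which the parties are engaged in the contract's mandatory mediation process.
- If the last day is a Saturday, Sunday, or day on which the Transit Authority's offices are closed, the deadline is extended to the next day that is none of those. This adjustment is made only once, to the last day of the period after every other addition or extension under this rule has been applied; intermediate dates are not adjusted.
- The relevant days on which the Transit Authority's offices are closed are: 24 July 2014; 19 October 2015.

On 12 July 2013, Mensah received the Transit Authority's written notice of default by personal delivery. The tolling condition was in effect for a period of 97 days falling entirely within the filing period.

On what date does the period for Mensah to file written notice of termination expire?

October 20, 2015

2 years after 12 July 2013 is July 12, 2015.
Service was not by mail, so no mail extension applies.
Tolling adds 97 days: July 12, 2015 + 97 days = October 17, 2015.
October 17, 2015 is Saturday; October 18, 2015 is Sunday; October 19, 2015 is a listed holiday. The next qualifying day is October 20, 2015.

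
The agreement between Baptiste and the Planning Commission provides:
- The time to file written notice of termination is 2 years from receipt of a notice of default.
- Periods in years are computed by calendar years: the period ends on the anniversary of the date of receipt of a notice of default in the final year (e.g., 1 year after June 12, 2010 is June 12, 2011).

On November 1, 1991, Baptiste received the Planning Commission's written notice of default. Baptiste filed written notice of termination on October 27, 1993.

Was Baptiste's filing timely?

Yes

2 years after November 1, 1991 is November 1, 1993.
The deadline is November 1, 1993; the filing on October 27, 1993 is on or before that date.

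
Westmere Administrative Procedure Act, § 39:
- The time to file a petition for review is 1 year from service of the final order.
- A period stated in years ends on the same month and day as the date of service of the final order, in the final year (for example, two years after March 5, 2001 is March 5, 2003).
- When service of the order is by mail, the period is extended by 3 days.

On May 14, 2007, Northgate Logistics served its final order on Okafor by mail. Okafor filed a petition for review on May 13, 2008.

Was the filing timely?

Yes

1 year after May 14, 2007 is May 14, 2008.
Service was by mail, adding 3 days: May 14, 2008 + 3 days = May 17, 2008.
The deadline is May 17, 2008; the filing on May 13, 2008 is on or before that date.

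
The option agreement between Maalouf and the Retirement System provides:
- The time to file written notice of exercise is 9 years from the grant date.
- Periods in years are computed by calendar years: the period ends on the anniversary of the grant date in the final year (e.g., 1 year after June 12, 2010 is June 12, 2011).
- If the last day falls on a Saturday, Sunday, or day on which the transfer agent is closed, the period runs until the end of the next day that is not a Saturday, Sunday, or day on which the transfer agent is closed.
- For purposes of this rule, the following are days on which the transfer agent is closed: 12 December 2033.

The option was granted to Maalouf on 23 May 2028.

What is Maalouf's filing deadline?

9 years after 23 May 2028 is May 23, 2037.
May 23, 2037 is Saturday; May 24, 2037 is Sunday. The next qualifying day is May 25, 2037.

May 25, 2037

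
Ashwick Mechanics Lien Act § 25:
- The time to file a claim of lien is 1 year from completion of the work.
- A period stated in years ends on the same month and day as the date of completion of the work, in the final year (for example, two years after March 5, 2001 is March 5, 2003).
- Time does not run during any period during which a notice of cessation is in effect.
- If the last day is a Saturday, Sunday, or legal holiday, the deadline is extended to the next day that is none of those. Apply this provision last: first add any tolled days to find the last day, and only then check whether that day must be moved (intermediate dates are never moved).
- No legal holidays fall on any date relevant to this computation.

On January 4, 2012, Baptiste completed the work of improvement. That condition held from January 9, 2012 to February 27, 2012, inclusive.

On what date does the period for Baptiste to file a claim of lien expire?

1 year after January 4, 2012 is January 4, 2013.
From January 9, 2012 through February 27, 2012 inclusive is 50 days; tolling adds 50 days: January 4, 2013 + 50 days = February 23, 2013.
February 23, 2013 is Saturday; February 24, 2013 is Sunday. The next qualifying day is February 25, 2013.

February 25, 2013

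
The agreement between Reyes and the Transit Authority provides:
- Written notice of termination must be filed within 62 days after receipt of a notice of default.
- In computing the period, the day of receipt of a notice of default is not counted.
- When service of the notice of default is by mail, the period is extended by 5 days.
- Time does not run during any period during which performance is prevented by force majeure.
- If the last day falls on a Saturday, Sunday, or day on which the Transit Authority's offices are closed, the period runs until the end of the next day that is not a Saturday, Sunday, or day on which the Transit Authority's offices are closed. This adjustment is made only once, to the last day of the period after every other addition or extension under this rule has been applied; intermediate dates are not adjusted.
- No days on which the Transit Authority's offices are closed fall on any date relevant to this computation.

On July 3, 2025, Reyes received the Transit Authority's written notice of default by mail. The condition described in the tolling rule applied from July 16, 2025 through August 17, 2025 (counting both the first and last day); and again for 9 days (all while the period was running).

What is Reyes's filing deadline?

62 days after July 3, 2025 is September 3, 2025.
Service was by mail, adding 5 days: September 3, 2025 + 5 days = September 8, 2025.
From July 16, 2025 through August 17, 2025 inclusive is 33 days; tolling adds 33 days: September 8, 2025 + 33 days = October 11, 2025.
Tolling adds 9 days: October 11, 2025 + 9 days = October 20, 2025.
October 20, 2025 is a Monday and not a day on which the Transit Authority's offices are closed, so no extension applies.

October 20, 2025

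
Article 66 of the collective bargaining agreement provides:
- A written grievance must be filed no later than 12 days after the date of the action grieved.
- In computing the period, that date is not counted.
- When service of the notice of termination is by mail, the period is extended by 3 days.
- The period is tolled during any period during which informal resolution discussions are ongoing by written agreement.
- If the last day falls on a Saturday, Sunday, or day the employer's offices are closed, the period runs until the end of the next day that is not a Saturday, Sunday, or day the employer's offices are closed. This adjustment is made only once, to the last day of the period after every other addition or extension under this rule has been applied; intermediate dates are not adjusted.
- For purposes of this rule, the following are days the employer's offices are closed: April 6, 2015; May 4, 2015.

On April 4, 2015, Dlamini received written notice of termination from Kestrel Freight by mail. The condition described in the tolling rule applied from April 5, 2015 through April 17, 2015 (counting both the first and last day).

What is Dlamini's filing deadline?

12 days after April 4, 2015 is April 16, 2015.
Service was by mail, adding 3 days: April 16, 2015 + 3 days = April 19, 2015.
From April 5, 2015 through April 17, 2015 inclusive is 13 days; tolling adds 13 days: April 19, 2015 + 13 days = May 2, 2015.
May 2, 2015 is Saturday; May 3, 2015 is Sunday; May 4, 2015 is a listed holiday. The next qualifying day is May 5, 2015.

May 5, 2015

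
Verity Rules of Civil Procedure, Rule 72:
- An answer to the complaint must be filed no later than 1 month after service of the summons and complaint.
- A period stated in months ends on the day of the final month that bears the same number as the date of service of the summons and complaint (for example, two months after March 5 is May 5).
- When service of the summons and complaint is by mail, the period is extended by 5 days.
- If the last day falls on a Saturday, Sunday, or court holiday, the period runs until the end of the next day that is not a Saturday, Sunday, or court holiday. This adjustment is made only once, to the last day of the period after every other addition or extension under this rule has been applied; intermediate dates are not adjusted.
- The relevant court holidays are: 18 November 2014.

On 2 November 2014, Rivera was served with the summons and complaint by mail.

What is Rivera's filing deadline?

December 8, 2014

1 month after 2 November 2014 is December 2, 2014.
Service was by mail, adding 5 days: December 2, 2014 + 5 days = December 7, 2014.
December 7, 2014 is Sunday. The next qualifying day is December 8, 2014.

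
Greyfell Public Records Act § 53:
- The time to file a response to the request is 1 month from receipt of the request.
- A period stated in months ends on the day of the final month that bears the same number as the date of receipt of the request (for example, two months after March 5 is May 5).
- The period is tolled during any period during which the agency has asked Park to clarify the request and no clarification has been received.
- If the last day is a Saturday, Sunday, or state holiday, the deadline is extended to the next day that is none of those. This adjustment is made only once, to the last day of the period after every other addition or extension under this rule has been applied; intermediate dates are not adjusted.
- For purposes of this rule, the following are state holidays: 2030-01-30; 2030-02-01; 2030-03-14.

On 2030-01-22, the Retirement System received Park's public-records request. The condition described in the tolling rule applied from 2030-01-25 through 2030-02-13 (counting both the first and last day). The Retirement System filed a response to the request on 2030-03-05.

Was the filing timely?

Yes

1 month after 2030-01-22 is February 22, 2030.
From January 25, 2030 through February 13, 2030 inclusive is 20 days; tolling adds 20 days: February 22, 2030 + 20 days = March 14, 2030.
March 14, 2030 is a listed holiday. The next qualifying day is March 15, 2030.
The deadline is March 15, 2030; the filing on March 5, 2030 is on or before that date.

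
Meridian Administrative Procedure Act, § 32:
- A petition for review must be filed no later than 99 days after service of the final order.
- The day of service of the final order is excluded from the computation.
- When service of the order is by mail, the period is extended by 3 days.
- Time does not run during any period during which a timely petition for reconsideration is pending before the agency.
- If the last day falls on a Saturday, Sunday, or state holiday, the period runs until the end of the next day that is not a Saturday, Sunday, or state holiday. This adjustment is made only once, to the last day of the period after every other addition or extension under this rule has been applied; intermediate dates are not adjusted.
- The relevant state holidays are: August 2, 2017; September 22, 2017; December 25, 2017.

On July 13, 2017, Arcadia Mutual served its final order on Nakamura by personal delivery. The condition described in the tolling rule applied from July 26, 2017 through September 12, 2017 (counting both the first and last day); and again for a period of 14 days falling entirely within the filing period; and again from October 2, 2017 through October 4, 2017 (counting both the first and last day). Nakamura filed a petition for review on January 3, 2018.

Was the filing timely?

No

99 days after July 13, 2017 is October 20, 2017.
Service was not by mail, so no mail extension applies.
From July 26, 2017 through September 12, 2017 inclusive is 49 days; tolling adds 49 days: October 20, 2017 + 49 days = December 8, 2017.
Tolling adds 14 days: December 8, 2017 + 14 days = December 22, 2017.
From October 2, 2017 through October 4, 2017 inclusive is 3 days; tolling adds 3 days: December 22, 2017 + 3 days = December 25, 2017.
December 25, 2017 is a listed holiday. The next qualifying day is December 26, 2017.
The deadline is December 26, 2017; the filing on January 3, 2018 is after that date.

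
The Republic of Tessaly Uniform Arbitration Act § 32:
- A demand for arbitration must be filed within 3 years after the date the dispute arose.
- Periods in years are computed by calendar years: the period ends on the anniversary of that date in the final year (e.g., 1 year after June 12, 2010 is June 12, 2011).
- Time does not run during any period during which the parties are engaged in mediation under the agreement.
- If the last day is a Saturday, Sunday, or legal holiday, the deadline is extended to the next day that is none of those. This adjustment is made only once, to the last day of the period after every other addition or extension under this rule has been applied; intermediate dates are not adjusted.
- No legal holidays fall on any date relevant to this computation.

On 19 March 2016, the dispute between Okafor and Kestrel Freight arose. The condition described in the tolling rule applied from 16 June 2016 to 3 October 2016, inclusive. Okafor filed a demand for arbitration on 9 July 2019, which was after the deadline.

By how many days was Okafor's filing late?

1 day

3 years after 19 March 2016 is March 19, 2019.
From June 16, 2016 through October 3, 2016 inclusive is 110 days; tolling adds 110 days: March 19, 2019 + 110 days = July 7, 2019.
July 7, 2019 is Sunday. The next qualifying day is July 8, 2019.
The deadline is July 8, 2019; from July 8, 2019 to July 9, 2019 is 1 days.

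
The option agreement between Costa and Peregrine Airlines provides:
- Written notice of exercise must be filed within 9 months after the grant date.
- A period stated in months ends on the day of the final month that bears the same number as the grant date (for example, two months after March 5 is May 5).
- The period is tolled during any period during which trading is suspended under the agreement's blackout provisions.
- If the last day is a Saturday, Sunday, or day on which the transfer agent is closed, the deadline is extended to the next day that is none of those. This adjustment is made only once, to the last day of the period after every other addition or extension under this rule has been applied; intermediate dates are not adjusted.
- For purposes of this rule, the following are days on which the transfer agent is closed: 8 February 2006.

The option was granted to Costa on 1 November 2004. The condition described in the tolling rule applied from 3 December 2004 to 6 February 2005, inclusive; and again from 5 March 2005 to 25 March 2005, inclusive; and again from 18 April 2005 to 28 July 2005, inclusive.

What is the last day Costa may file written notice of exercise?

February 6, 2006

9 months after 1 November 2004 is August 1, 2005.
From December 3, 2004 through February 6, 2005 inclusive is 66 days; tolling adds 66 days: August 1, 2005 + 66 days = October 6, 2005.
From March 5, 2005 through March 25, 2005 inclusive is 21 days; tolling adds 21 days: October 6, 2005 + 21 days = October 27, 2005.
From April 18, 2005 through July 28, 2005 inclusive is 102 days; tolling adds 102 days: October 27, 2005 + 102 days = February 6, 2006.
February 6, 2006 is a Monday and not a day on which the transfer agent is closed, so no extension applies.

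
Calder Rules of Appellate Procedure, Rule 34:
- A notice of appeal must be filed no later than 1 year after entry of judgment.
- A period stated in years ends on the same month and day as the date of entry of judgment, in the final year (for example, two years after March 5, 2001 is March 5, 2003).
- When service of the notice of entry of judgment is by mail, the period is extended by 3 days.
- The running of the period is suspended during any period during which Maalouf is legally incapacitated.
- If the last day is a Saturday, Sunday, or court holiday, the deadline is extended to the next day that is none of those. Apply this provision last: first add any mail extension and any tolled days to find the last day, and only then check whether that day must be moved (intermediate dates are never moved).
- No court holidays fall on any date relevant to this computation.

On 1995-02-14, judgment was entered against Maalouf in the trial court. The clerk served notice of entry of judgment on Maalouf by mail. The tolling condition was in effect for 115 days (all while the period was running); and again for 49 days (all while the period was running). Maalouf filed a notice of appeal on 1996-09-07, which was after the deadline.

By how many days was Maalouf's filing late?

1 year after 1995-02-14 is February 14, 1996.
Service was by mail, adding 3 days: February 14, 1996 + 3 days = February 17, 1996.
Tolling adds 115 days: February 17, 1996 + 115 days = June 11, 1996.
Tolling adds 49 days: June 11, 1996 + 49 days = July 30, 1996.
July 30, 1996 is a Tuesday and not a court holiday, so no extension applies.
The deadline is July 30, 1996; from July 30, 1996 to September 7, 1996 is 39 days.

39 days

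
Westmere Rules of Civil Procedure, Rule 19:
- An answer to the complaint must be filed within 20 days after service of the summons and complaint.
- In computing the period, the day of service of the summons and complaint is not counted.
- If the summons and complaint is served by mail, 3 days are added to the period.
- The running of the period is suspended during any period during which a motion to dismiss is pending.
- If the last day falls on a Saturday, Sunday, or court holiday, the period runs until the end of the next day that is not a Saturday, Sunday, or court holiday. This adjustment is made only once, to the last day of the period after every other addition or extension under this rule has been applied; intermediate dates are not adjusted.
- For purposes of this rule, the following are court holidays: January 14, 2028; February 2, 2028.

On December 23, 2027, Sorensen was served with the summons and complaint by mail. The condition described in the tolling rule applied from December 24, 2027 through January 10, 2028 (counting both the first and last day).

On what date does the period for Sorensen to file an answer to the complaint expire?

February 3, 2028

20 days after December 23, 2027 is January 12, 2028.
Service was by mail, adding 3 days: January 12, 2028 + 3 days = January 15, 2028.
From December 24, 2027 through January 10, 2028 inclusive is 18 days; tolling adds 18 days: January 15, 2028 + 18 days = February 2, 2028.
February 2, 2028 is a listed holiday. The next qualifying day is February 3, 2028.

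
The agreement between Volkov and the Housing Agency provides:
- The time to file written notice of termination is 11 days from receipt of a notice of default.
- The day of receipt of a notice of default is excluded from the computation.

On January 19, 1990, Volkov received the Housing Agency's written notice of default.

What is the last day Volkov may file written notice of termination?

January 30, 1990

11 days after January 19, 1990 is January 30, 1990.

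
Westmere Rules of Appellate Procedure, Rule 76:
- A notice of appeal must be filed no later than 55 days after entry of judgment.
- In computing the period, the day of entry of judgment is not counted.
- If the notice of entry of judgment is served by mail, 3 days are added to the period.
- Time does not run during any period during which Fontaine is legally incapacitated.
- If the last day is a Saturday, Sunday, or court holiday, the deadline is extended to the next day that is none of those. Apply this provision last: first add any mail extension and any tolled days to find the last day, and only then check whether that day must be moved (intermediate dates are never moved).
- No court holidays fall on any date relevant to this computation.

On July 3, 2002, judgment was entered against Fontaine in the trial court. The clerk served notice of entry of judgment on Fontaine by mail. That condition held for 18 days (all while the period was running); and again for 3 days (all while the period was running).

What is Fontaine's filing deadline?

September 20, 2002

55 days after July 3, 2002 is August 27, 2002.
Service was by mail, adding 3 days: August 27, 2002 + 3 days = August 30, 2002.
Tolling adds 18 days: August 30, 2002 + 18 days = September 17, 2002.
Tolling adds 3 days: September 17, 2002 + 3 days = September 20, 2002.
September 20, 2002 is a Friday and not a court holiday, so no extension applies.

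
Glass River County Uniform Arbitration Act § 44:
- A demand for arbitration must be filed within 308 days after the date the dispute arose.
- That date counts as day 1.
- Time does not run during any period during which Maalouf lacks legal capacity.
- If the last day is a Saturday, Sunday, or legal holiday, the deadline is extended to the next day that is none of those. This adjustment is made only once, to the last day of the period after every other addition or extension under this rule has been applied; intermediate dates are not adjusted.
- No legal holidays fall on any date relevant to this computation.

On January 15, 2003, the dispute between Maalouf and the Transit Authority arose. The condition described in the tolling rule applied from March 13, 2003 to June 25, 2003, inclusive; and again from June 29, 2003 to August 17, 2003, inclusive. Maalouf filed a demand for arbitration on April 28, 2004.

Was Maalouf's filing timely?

No

Counting January 15, 2003 as day 1, day 308 is November 18, 2003.
From March 13, 2003 through June 25, 2003 inclusive is 105 days; tolling adds 105 days: November 18, 2003 + 105 days = March 2, 2004.
From June 29, 2003 through August 17, 2003 inclusive is 50 days; tolling adds 50 days: March 2, 2004 + 50 days = April 21, 2004.
April 21, 2004 is a Wednesday and not a legal holiday, so no extension applies.
The deadline is April 21, 2004; the filing on April 28, 2004 is after that date.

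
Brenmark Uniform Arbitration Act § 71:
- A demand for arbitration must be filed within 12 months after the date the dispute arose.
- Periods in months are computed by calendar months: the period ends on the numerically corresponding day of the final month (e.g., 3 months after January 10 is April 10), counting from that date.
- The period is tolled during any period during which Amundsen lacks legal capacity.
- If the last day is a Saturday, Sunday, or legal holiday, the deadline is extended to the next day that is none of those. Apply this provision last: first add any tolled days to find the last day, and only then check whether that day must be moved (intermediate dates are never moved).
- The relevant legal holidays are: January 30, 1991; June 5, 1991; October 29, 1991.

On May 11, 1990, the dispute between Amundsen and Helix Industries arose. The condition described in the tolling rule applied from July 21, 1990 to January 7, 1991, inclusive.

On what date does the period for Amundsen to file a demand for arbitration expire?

12 months after May 11, 1990 is May 11, 1991.
From July 21, 1990 through January 7, 1991 inclusive is 171 days; tolling adds 171 days: May 11, 1991 + 171 days = October 29, 1991.
October 29, 1991 is a listed holiday. The next qualifying day is October 30, 1991.

October 30, 1991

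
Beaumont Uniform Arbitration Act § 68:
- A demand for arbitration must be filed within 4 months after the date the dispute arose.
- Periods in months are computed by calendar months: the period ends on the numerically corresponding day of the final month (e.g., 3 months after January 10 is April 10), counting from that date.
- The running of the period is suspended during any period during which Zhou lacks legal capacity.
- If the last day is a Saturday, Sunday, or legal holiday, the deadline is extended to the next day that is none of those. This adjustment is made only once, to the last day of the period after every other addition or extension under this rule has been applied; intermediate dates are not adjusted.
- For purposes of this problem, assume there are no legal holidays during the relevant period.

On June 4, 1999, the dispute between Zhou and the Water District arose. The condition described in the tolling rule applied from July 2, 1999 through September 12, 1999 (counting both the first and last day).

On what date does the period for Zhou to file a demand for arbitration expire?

4 months after June 4, 1999 is October 4, 1999.
From July 2, 1999 through September 12, 1999 inclusive is 73 days; tolling adds 73 days: October 4, 1999 + 73 days = December 16, 1999.
December 16, 1999 is a Thursday and not a legal holiday, so no extension applies.

December 16, 1999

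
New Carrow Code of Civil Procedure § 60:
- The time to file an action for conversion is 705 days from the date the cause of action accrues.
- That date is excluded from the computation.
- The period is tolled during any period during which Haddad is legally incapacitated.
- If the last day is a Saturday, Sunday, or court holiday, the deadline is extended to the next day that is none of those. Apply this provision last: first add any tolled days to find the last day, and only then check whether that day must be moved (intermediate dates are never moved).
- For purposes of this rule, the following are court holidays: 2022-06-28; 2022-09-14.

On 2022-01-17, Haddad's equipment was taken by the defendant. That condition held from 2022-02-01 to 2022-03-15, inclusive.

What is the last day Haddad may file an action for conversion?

February 5, 2024

705 days after 2022-01-17 is December 23, 2023.
From February 1, 2022 through March 15, 2022 inclusive is 43 days; tolling adds 43 days: December 23, 2023 + 43 days = February 4, 2024.
February 4, 2024 is Sunday. The next qualifying day is February 5, 2024.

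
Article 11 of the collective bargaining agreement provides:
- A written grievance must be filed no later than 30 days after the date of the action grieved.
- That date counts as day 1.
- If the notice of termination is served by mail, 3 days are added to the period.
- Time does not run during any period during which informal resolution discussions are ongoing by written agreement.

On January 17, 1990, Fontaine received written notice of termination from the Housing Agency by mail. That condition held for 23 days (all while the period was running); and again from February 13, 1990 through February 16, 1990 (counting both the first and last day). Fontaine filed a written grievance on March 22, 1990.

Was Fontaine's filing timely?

No

Counting January 17, 1990 as day 1, day 30 is February 15, 1990.
Service was by mail, adding 3 days: February 15, 1990 + 3 days = February 18, 1990.
Tolling adds 23 days: February 18, 1990 + 23 days = March 13, 1990.
From February 13, 1990 through February 16, 1990 inclusive is 4 days; tolling adds 4 days: March 13, 1990 + 4 days = March 17, 1990.
The deadline is March 17, 1990; the filing on March 22, 1990 is after that date.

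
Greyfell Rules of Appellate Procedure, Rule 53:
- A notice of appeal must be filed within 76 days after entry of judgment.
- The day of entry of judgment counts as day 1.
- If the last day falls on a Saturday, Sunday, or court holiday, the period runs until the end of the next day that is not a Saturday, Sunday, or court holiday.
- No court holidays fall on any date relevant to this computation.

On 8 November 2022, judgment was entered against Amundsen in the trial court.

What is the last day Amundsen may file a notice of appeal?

January 23, 2023

Counting 8 November 2022 as day 1, day 76 is January 22, 2023.
January 22, 2023 is Sunday. The next qualifying day is January 23, 2023.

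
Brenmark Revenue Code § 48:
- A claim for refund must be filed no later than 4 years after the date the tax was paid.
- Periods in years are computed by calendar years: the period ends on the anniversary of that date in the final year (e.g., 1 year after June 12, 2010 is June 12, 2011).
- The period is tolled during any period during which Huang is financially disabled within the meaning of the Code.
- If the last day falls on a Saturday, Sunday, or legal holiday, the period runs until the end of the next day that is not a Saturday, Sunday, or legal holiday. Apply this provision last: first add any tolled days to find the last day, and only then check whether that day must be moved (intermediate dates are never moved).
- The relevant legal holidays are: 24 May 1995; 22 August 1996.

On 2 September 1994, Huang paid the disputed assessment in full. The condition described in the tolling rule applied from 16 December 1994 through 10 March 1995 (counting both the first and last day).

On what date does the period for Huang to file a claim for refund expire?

4 years after 2 September 1994 is September 2, 1998.
From December 16, 1994 through March 10, 1995 inclusive is 85 days; tolling adds 85 days: September 2, 1998 + 85 days = November 26, 1998.
November 26, 1998 is a Thursday and not a legal holiday, so no extension applies.

November 26, 1998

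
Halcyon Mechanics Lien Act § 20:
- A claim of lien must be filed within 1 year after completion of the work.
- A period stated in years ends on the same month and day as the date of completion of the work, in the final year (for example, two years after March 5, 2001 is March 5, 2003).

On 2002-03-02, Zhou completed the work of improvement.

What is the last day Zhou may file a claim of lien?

March 2, 2003

1 year after 2002-03-02 is March 2, 2003.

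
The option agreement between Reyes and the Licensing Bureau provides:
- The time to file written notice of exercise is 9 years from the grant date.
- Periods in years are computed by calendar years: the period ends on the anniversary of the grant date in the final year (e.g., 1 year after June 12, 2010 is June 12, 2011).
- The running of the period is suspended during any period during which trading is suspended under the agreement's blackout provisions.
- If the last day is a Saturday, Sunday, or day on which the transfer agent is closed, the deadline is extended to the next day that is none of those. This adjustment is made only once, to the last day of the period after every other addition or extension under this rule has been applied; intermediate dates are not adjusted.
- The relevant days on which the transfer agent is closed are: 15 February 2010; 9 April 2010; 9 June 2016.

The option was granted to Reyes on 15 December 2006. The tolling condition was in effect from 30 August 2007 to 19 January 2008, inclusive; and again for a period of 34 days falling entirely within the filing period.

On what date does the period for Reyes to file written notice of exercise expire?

9 years after 15 December 2006 is December 15, 2015.
From August 30, 2007 through January 19, 2008 inclusive is 143 days; tolling adds 143 days: December 15, 2015 + 143 days = May 6, 2016.
Tolling adds 34 days: May 6, 2016 + 34 days = June 9, 2016.
June 9, 2016 is a listed holiday. The next qualifying day is June 10, 2016.

June 10, 2016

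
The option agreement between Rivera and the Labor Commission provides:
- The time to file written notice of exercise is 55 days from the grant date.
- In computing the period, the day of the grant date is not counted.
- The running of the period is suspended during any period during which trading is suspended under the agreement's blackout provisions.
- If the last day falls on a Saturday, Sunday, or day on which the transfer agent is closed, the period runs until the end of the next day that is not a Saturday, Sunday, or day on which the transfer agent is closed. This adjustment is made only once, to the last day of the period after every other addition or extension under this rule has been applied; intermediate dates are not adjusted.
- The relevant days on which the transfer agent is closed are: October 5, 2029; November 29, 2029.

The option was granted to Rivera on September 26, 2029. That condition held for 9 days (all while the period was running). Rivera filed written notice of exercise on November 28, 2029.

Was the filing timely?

Yes

55 days after September 26, 2029 is November 20, 2029.
Tolling adds 9 days: November 20, 2029 + 9 days = November 29, 2029.
November 29, 2029 is a listed holiday. The next qualifying day is November 30, 2029.
The deadline is November 30, 2029; the filing on November 28, 2029 is on or before that date.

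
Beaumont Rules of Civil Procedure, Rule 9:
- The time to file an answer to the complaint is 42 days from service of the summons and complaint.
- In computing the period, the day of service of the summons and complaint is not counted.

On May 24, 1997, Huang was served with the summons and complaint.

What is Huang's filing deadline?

42 days after May 24, 1997 is July 5, 1997.

July 5, 1997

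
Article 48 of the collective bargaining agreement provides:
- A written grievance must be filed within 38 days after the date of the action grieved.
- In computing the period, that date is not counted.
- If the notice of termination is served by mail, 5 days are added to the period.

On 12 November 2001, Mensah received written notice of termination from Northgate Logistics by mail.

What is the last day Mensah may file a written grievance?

38 days after 12 November 2001 is December 20, 2001.
Service was by mail, adding 5 days: December 20, 2001 + 5 days = December 25, 2001.

December 25, 2001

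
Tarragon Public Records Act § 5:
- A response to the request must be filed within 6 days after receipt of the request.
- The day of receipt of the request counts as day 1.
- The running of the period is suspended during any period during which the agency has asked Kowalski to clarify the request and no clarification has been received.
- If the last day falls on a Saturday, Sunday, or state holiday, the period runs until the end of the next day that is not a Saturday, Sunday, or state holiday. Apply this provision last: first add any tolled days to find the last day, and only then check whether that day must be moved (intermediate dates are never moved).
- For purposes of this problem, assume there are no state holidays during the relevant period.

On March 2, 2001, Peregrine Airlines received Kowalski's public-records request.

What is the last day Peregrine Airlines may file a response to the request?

Counting March 2, 2001 as day 1, day 6 is March 7, 2001.
March 7, 2001 is a Wednesday and not a state holiday, so no extension applies.

March 7, 2001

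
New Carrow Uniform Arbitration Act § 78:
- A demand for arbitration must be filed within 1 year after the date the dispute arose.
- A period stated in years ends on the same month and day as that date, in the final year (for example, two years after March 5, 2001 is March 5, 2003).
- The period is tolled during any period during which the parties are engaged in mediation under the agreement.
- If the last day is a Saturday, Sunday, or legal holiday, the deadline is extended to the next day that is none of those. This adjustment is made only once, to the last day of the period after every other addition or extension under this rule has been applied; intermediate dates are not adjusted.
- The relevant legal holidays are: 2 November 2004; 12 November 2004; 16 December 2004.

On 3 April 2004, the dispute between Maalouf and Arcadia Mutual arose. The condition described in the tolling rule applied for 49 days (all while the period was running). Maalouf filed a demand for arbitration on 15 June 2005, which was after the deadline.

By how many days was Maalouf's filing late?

1 year after 3 April 2004 is April 3, 2005.
Tolling adds 49 days: April 3, 2005 + 49 days = May 22, 2005.
May 22, 2005 is Sunday. The next qualifying day is May 23, 2005.
The deadline is May 23, 2005; from May 23, 2005 to June 15, 2005 is 23 days.

23 days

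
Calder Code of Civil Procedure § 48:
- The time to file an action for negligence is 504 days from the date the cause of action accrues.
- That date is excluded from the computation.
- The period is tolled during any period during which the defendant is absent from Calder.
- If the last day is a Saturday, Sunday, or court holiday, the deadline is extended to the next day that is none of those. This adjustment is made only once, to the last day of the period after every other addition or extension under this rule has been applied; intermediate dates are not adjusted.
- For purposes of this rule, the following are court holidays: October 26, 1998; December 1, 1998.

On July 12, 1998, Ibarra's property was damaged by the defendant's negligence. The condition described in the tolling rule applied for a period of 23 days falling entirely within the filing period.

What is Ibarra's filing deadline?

December 21, 1999

504 days after July 12, 1998 is November 28, 1999.
Tolling adds 23 days: November 28, 1999 + 23 days = December 21, 1999.
December 21, 1999 is a Tuesday and not a court holiday, so no extension applies.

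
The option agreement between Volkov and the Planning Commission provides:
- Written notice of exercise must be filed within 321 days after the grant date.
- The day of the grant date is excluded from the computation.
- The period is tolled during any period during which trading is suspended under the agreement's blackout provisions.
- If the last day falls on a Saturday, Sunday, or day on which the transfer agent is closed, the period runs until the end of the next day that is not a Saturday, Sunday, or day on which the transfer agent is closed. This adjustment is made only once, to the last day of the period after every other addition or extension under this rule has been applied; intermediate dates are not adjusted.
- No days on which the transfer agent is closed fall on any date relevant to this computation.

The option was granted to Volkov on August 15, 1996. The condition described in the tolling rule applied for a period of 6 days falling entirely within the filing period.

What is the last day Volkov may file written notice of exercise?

July 8, 1997

321 days after August 15, 1996 is July 2, 1997.
Tolling adds 6 days: July 2, 1997 + 6 days = July 8, 1997.
July 8, 1997 is a Tuesday and not a day on which the transfer agent is closed, so no extension applies.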